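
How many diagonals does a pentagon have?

The number of diagonals in an n-gon is n(n - 3)/2.
For n = 5: 5(5 - 3)/2 = 5 × 2 / 2 = 5.

5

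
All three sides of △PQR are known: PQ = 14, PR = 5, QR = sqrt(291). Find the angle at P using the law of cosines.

cos(P) = (14² + 5² - (sqrt(291))²) / (2 × 14 × 5) = -1/2, so P = arccos(-1/2) = 120°.

120°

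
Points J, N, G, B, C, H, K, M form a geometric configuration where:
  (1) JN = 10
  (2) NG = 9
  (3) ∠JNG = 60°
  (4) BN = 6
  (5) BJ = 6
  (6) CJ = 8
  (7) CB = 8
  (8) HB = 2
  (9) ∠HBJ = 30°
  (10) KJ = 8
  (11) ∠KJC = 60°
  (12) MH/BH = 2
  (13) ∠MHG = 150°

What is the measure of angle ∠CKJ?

Step 1: By the law of cosines on triangle KJC: KC² = 8² + 8² − 2·8·8·cos(60°) = 64, so KC = 8.
Step 2: By the inverse law of cosines on triangle CKJ: cos(∠CKJ) = (8² + 8² − 8²) / (2·8·8) = 64/128 = 0.5, so ∠CKJ = 60°.

Therefore, the measure of angle ∠CKJ = 60°.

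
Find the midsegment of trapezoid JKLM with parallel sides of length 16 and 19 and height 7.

midsegment = (16 + 19) / 2 = 35 / 2 = 35/2

35/2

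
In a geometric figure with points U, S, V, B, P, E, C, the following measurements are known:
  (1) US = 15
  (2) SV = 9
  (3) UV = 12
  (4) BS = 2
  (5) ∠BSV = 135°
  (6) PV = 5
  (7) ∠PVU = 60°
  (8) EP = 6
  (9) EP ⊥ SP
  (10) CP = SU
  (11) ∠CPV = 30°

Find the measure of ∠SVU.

Step 1: By the inverse law of cosines on triangle SVU: cos(∠SVU) = (9² + 12² − 15²) / (2·9·12) = 0/216 = 0, so ∠SVU = 90°.

Therefore, the measure of angle ∠SVU = 90°.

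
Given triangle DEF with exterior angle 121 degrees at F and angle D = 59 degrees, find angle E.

angle E = 121 - 59 = 62 degrees (exterior angle theorem).

62 degrees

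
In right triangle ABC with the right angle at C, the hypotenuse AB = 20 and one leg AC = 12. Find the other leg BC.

By the Pythagorean theorem: BC^2 = AB^2 - AC^2
BC^2 = 20^2 - 12^2 = 400 - 144 = 256
BC = sqrt(256) = 16

16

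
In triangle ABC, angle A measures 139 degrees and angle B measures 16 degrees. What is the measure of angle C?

By the triangle angle sum property, the three interior angles of any triangle add up to 180°.
We know angle A = 139° and angle B = 16°, so their sum is 155°.
Therefore angle C = 180° - 155° = 25°.

25 degrees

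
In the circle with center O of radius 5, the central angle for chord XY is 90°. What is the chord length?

Drop a perpendicular from the center to the chord, bisecting both the chord and the central angle.
Each half-chord = r sin(θ/2) = 5 sin(45°).
The full chord = 2 × 5 × sin(45°) = 5*sqrt(2).

5*sqrt(2)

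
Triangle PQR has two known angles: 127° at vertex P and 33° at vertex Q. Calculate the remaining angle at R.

The interior angles sum to 180°: angle R = 180 - 127 - 33 = 20°.
The triangle is obtuse (angles 127°, 33°, 20°).

20 degrees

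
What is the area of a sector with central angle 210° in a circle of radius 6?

Sector area = π(6²)(7/12) = 21*pi

21*pi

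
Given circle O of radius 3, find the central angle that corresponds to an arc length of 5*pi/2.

θ = 360 × 5*pi/2 / (2π × 3) = 150° (rearranging arc length formula).

150°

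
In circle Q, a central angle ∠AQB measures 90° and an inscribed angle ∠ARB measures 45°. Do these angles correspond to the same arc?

By the inscribed angle theorem, if both angles subtend the same arc, the inscribed angle must be half the central angle.
Half of 90° = 45°, which equals the given inscribed angle of 45°.
Therefore, yes, they correspond to the same arc.

Yes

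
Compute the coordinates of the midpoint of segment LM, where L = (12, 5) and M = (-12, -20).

The midpoint is the point halfway along the segment.
Move half the horizontal distance: 12 + (-12 - 12)/2 = 12 + -24/2 = 0
Move half the vertical distance: 5 + (-20 - 5)/2 = 5 + -25/2 = -15/2
Midpoint = (0, -15/2)

(0, -15/2)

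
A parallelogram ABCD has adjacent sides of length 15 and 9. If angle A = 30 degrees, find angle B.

Consecutive angles are supplementary: angle B = 180 - 30 = 150 degrees.

150 degrees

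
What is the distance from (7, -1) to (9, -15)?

d = sqrt((2)^2 + (-14)^2) = sqrt(200) = 10*sqrt(2)

10*sqrt(2)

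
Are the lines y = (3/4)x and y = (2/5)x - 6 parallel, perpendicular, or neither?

Slope of line 1: m1 = 3/4
Slope of line 2: m2 = 2/5
For parallel lines we need equal slopes: 3/4 != 2/5.
For perpendicular lines we need m1*m2 = -1: (3/4)(2/5) = 3/10 != -1.
Since neither condition holds, the lines are neither parallel nor perpendicular.

Neither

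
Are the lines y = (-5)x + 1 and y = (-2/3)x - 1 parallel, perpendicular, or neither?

Slope of line 1: m1 = -5
Slope of line 2: m2 = -2/3
m1 != m2 (-5 != -2/3), so not parallel.
m1 * m2 = (-5) * (-2/3) = 10/3 != -1, so not perpendicular.
The lines are neither parallel nor perpendicular.

Neither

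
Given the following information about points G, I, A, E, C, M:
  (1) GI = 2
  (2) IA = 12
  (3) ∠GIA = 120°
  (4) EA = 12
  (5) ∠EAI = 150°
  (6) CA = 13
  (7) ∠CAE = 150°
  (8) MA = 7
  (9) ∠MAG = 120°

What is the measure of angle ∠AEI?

Step 1: By the law of cosines on triangle EAI: EI² = 12² + 12² − 2·12·12·cos(150°) = 537.42, so EI ≈ 23.18.
Step 2: By the inverse law of cosines on triangle AEI: cos(∠AEI) = (12² + 23.18² − 12²) / (2·12·23.18) = 537.42/556.37 = 0.9659, so ∠AEI = 15°.

Therefore, the measure of angle ∠AEI = 15°.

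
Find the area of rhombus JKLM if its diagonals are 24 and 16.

Area = (24 * 16) / 2 = 384 / 2 = 192

192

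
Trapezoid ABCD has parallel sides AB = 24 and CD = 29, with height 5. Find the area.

Area of a trapezoid = (base1 + base2) * height / 2
Area = (24 + 29) * 5 / 2
Area = 53 * 5 / 2
Area = 265 / 2
Area = 265/2

265/2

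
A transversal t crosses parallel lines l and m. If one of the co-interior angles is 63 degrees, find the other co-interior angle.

Co-interior angles (same-side interior) formed by parallel lines and a transversal are supplementary (sum to 180 degrees).
The given angle is 63 degrees.
The co-interior angle = 180 - 63 = 117 degrees.

117 degrees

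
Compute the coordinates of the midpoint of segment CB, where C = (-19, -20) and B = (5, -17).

The midpoint is the average of the coordinates:
x: (-19 + 5)/2 = -7
y: (-20 + -17)/2 = -37/2
Midpoint = (-7, -37/2)

(-7, -37/2)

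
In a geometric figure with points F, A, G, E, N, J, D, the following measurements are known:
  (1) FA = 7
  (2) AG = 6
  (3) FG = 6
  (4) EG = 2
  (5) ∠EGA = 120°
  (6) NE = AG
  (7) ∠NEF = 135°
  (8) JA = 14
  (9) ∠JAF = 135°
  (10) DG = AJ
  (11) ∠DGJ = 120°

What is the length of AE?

Step 1: By the law of cosines on triangle AGE: AE² = 6² + 2² − 2·6·2·cos(120°) = 52, so AE = 2·√13.

Therefore, the length of AE = 2·√13.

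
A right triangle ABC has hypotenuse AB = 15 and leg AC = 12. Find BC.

Rearranging the Pythagorean theorem to solve for the unknown leg:
leg^2 = hypotenuse^2 - known_leg^2 = 225 - 144 = 81
leg = sqrt(81) = 9.

9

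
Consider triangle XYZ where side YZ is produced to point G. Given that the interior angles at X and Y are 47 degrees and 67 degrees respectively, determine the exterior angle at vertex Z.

The interior angle at Z is 180 - 47 - 67 = 66 degrees.
The exterior angle and interior angle at Z are supplementary:
Exterior angle = 180 - 66 = 114 degrees.

114 degrees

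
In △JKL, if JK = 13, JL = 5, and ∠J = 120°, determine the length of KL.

When two sides and the included angle are known, the law of cosines gives the third side.
c^2 = a^2 + b^2 - 2ab cos(C) generalizes the Pythagorean theorem to non-right triangles.
Here: KL^2 = 169 + 25 - 130*(-1/2) = 259
KL = sqrt(259)

sqrt(259)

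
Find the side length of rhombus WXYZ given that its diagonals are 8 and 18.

The diagonals of a rhombus bisect each other at right angles.
Half-diagonals: 8/2 = 4 and 18/2 = 9
side = sqrt(4^2 + 9^2)
side = sqrt(16 + 81)
side = sqrt(97)

sqrt(97)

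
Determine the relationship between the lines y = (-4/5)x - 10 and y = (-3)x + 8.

Slope of line 1: m1 = -4/5
Slope of line 2: m2 = -3
For parallel lines we need equal slopes: -4/5 != -3.
For perpendicular lines we need m1*m2 = -1: (-4/5)(-3) = 12/5 != -1.
Since neither condition holds, the lines are neither parallel nor perpendicular.

Neither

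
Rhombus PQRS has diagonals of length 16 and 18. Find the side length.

Half-diagonals are 8 and 9. side = sqrt(8^2 + 9^2) = sqrt(145)

sqrt(145)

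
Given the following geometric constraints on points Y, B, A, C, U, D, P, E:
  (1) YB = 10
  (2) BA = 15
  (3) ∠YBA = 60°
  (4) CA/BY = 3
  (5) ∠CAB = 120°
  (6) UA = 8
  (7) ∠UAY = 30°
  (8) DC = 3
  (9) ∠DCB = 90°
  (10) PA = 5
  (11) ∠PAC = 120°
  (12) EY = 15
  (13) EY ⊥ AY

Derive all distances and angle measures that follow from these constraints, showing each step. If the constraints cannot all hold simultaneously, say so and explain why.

The constraints are consistent.

From the given relations:
  CA = 3·BY = 3·10 = 30

Step 1: From YB = 10, BA = 15, and ∠YBA = 60°, by the law of cosines:
  YA² = YB² + BA² - 2·YB·BA·cos(60°) = 100 + 225 - 150 = 175
  YA = 5·√7

Step 2: From BA = 15, AC = 30, and ∠BAC = 120°, by the law of cosines:
  BC² = BA² + AC² - 2·BA·AC·cos(120°) = 225 + 900 + 450 = 1575
  BC = 15·√7

Step 3: From CA = 30, AP = 5, and ∠CAP = 120°, by the law of cosines:
  CP² = CA² + AP² - 2·CA·AP·cos(120°) = 900 + 25 + 150 = 1075
  CP = 5·√43

Step 4: From YA = 5·√7, AU = 8, and ∠YAU = 30°, by the law of cosines:
  YU² = YA² + AU² - 2·YA·AU·cos(30°) = 175 + 64 - 183.3 = 55.7
  YU ≈ 7.46

Step 5: From BC = 15·√7, CD = 3, and ∠BCD = 90°, by the law of cosines:
  BD² = BC² + CD² - 2·BC·CD·cos(90°) = 1575 + 9 - 0 = 1584
  BD = 12·√11

Step 6: From AY = 5·√7, YE = 15, and ∠AYE = 90°, by the law of cosines:
  AE² = AY² + YE² - 2·AY·YE·cos(90°) = 175 + 225 - 0 = 400
  AE = 20

Step 7: From YA = 5·√7, YB = 10, AB = 15, by the inverse law of cosines:
  cos(∠AYB) = (YA² + YB² - AB²) / (2·YA·YB)
  ∠AYB = 79.11°

Step 8: From BA = 15, BC = 15·√7, AC = 30, by the inverse law of cosines:
  cos(∠ABC) = (BA² + BC² - AC²) / (2·BA·BC)
  ∠ABC = 40.89°

Step 9: From AB = 15, AY = 5·√7, BY = 10, by the inverse law of cosines:
  cos(∠BAY) = (AB² + AY² - BY²) / (2·AB·AY)
  ∠BAY = 40.89°

Step 10: From CA = 30, CB = 15·√7, AB = 15, by the inverse law of cosines:
  cos(∠ACB) = (CA² + CB² - AB²) / (2·CA·CB)
  ∠ACB = 19.11°

Step 11: From CA = 30, CP = 5·√43, AP = 5, by the inverse law of cosines:
  cos(∠ACP) = (CA² + CP² - AP²) / (2·CA·CP)
  ∠ACP = 7.59°

Step 12: From PA = 5, PC = 5·√43, AC = 30, by the inverse law of cosines:
  cos(∠APC) = (PA² + PC² - AC²) / (2·PA·PC)
  ∠APC = 52.41°

Step 13: From YA = 5·√7, YU = 7.46, AU = 8, by the inverse law of cosines:
  cos(∠AYU) = (YA² + YU² - AU²) / (2·YA·YU)
  ∠AYU = 32.41°

Step 14: From BC = 15·√7, BD = 12·√11, CD = 3, by the inverse law of cosines:
  cos(∠CBD) = (BC² + BD² - CD²) / (2·BC·BD)
  ∠CBD = 4.32°

Step 15: From AE = 20, AY = 5·√7, EY = 15, by the inverse law of cosines:
  cos(∠EAY) = (AE² + AY² - EY²) / (2·AE·AY)
  ∠EAY = 48.59°

Step 16: From UA = 8, UY = 7.46, AY = 5·√7, by the inverse law of cosines:
  cos(∠AUY) = (UA² + UY² - AY²) / (2·UA·UY)
  ∠AUY = 117.59°

Step 17: From DB = 12·√11, DC = 3, BC = 15·√7, by the inverse law of cosines:
  cos(∠BDC) = (DB² + DC² - BC²) / (2·DB·DC)
  ∠BDC = 85.68°

Step 18: From EA = 20, EY = 15, AY = 5·√7, by the inverse law of cosines:
  cos(∠AEY) = (EA² + EY² - AY²) / (2·EA·EY)
  ∠AEY = 41.41°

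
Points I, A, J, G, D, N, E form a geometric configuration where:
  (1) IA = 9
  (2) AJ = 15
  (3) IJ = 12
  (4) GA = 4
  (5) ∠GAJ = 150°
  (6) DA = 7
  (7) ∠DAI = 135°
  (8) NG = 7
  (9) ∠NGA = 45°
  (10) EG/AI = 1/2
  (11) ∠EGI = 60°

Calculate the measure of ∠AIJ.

Step 1: By the inverse law of cosines on triangle AIJ: cos(∠AIJ) = (9² + 12² − 15²) / (2·9·12) = 0/216 = 0, so ∠AIJ = 90°.

Therefore, the measure of angle ∠AIJ = 90°.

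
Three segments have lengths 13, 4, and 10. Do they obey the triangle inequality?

Sort the sides: 4, 10, 13.
It suffices to check that the sum of the two smallest exceeds the largest:
4 + 10 = 14 > 13. ✓
Yes, a valid triangle can be formed.

Yes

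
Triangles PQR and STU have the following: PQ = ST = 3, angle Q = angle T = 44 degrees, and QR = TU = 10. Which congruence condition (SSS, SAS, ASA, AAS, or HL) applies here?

Consider the given information: PQ = ST = 3, angle Q = angle T = 44 degrees, and QR = TU = 10
This is not SSS or HL: SSS requires all three pairs of sides, but we don't have that. HL only applies to right triangles with matching hypotenuse and leg.
The correct criterion is SAS. Two pairs of corresponding sides and the included angle are equal (Side-Angle-Side).

SAS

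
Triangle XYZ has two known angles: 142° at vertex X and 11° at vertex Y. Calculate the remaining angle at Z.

The interior angles sum to 180°: angle Z = 180 - 142 - 11 = 27°.
The triangle is obtuse (angles 142°, 11°, 27°).

27 degrees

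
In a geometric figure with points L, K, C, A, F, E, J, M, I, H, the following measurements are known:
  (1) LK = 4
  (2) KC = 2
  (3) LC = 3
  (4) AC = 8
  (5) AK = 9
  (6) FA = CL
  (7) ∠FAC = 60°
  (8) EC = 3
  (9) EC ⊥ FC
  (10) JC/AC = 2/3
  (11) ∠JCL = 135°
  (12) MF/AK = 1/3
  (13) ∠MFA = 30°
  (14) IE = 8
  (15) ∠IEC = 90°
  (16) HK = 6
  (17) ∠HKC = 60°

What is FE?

From the given relations: FA = CL = 3.
Step 1: By the law of cosines on triangle FAC: FC² = 3² + 8² − 2·3·8·cos(60°) = 49, so FC = 7.
Step 2: By the law of cosines on triangle FCE: FE² = 7² + 3² − 2·7·3·cos(90°) = 58, so FE = √58.

Therefore, the length of FE = √58.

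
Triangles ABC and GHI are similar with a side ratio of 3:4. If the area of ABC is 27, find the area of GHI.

The ratio of areas of similar triangles = (side ratio)^2.
Side ratio = 3:4, so area ratio = 9:16.
Area of GHI / Area of ABC = 16/9
Area of GHI = 27 * 16/9 = 48

48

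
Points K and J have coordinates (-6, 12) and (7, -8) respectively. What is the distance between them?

d = sqrt((13)^2 + (-20)^2) = sqrt(569)

sqrt(569)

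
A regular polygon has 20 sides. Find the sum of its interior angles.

The sum of interior angles of an n-sided polygon is (n - 2) * 180.
For n = 20: (20 - 2) * 180 = 18 * 180 = 3240 degrees.

3240 degrees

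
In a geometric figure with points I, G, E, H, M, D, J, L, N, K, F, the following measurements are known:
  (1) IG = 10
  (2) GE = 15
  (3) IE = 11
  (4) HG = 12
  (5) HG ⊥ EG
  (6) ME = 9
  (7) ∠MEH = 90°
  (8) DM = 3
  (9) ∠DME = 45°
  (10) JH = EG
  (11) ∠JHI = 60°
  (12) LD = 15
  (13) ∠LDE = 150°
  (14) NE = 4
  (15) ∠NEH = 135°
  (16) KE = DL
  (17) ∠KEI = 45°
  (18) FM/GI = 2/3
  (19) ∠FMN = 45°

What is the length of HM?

Step 1: By the law of cosines on triangle EGH: EH² = 15² + 12² − 2·15·12·cos(90°) = 369, so EH = 3·√41.
Step 2: By the law of cosines on triangle HEM: HM² = (3·√41)² + 9² − 2·3·√41·9·cos(90°) = 450, so HM = 15·√2.

Therefore, the length of HM = 15·√2.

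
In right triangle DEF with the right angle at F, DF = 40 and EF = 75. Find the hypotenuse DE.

DE = sqrt(40^2 + 75^2) = sqrt(7225) = 85

85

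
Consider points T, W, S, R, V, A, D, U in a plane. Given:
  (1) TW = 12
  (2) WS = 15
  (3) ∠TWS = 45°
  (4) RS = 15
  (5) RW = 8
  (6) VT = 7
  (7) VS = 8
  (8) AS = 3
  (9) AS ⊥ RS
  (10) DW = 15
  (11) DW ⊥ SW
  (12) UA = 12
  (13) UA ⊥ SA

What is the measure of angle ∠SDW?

Step 1: By the law of cosines on triangle DWS: DS² = 15² + 15² − 2·15·15·cos(90°) = 450, so DS = 15·√2.
Step 2: By the inverse law of cosines on triangle SDW: cos(∠SDW) = ((15·√2)² + 15² − 15²) / (2·15·√2·15) = 450/636.4 = 0.7071, so ∠SDW = 45°.

Therefore, the measure of angle ∠SDW = 45°.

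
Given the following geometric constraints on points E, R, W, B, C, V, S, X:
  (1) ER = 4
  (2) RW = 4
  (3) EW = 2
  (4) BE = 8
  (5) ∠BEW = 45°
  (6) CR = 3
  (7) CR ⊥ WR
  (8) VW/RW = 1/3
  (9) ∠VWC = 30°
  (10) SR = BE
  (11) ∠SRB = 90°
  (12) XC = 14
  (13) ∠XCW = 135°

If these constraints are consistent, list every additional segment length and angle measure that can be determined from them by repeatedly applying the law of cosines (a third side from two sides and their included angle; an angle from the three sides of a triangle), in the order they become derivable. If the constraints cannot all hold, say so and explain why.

The constraints are consistent. Derivable facts, in order:
After 1 step:
- WB ≈ 6.74
- WC = 5
- ∠ERW = 28.96°
- ∠EWR = 75.52°
- ∠REW = 75.52°
After 2 steps:
- CV ≈ 3.9
- WX ≈ 17.89
- ∠BWE = 122.88°
- ∠CWR = 36.87°
- ∠EBW = 12.12°
- ∠RCW = 53.13°
After 3 steps:
- ∠CVW = 140.16°
- ∠CWX = 33.6°
- ∠CXW = 11.4°
- ∠VCW = 9.84°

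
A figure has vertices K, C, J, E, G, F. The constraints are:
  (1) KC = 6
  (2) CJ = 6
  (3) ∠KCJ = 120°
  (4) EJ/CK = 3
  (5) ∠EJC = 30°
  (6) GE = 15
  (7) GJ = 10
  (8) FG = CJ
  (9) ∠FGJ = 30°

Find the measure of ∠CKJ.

Step 1: By the law of cosines on triangle KCJ: KJ² = 6² + 6² − 2·6·6·cos(120°) = 108, so KJ = 6·√3.
Step 2: By the inverse law of cosines on triangle CKJ: cos(∠CKJ) = (6² + (6·√3)² − 6²) / (2·6·6·√3) = 108/124.71 = 0.866, so ∠CKJ = 30°.

Therefore, the measure of angle ∠CKJ = 30°.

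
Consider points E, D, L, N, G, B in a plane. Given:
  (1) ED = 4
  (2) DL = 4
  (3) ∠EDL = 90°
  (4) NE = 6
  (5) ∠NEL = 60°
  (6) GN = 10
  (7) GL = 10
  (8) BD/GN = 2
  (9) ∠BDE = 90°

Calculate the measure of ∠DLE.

Step 1: By the law of cosines on triangle LDE: LE² = 4² + 4² − 2·4·4·cos(90°) = 32, so LE = 4·√2.
Step 2: By the inverse law of cosines on triangle DLE: cos(∠DLE) = (4² + (4·√2)² − 4²) / (2·4·4·√2) = 32/45.25 = 0.7071, so ∠DLE = 45°.

Therefore, the measure of angle ∠DLE = 45°.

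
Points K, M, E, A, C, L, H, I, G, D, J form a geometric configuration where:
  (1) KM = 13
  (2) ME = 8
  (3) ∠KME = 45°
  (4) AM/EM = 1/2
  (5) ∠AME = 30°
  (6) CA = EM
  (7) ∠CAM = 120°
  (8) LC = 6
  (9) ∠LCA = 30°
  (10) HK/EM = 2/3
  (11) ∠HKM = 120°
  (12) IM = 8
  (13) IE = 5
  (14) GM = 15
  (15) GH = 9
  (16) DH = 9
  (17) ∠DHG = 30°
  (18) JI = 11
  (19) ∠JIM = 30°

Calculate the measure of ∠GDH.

Step 1: By the law of cosines on triangle DHG: DG² = 9² + 9² − 2·9·9·cos(30°) = 21.7, so DG ≈ 4.66.
Step 2: By the inverse law of cosines on triangle GDH: cos(∠GDH) = (4.66² + 9² − 9²) / (2·4.66·9) = 21.7/83.86 = 0.2588, so ∠GDH = 75°.

Therefore, the measure of angle ∠GDH = 75°.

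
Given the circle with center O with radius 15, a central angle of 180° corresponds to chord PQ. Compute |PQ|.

Chord = 2(15) sin(90°) = 30

30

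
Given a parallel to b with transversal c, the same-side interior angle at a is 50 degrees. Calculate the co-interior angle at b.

Co-interior angles (same-side interior) formed by parallel lines and a transversal are supplementary (sum to 180 degrees).
The given angle is 50 degrees.
The co-interior angle = 180 - 50 = 130 degrees.

130 degrees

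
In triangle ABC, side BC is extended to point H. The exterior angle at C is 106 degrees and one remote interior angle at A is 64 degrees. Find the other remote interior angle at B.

angle B = 106 - 64 = 42 degrees (exterior angle theorem).

42 degrees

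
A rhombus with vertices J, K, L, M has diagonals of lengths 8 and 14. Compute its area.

The diagonals of a rhombus divide it into four right triangles.
Each triangle has legs 8/ 2 = 4 and 14/2 = 7, so each has area (1/2)*4*7 = 14.
Four such triangles give total area = (d1 * d2) / 2 = 56.

56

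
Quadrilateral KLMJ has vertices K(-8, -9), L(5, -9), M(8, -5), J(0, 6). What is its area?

The Shoelace formula works by pairing each vertex with the next (cycling back to the first).
For each pair, compute x_i*y_(i+1) - x_(i+1)*y_i:
  (-8*-9 - 5*-9) = 117
  (5*-5 - 8*-9) = 47
  (8*6 - 0*-5) = 48
  (0*-9 - -8*6) = 48
Taking half the absolute value of the total: Area = (1/2)(260) = 130.

130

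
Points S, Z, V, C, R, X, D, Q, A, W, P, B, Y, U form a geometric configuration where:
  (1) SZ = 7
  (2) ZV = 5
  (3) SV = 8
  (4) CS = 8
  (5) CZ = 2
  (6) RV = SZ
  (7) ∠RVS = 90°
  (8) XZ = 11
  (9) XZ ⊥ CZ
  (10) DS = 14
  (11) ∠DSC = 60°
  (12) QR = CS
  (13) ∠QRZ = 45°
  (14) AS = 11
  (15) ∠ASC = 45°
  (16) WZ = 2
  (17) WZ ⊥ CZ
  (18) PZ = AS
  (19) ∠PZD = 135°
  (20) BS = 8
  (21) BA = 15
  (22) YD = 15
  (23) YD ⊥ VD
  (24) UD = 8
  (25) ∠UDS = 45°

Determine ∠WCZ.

Step 1: By the law of cosines on triangle CZW: CW² = 2² + 2² − 2·2·2·cos(90°) = 8, so CW = 2·√2.
Step 2: By the inverse law of cosines on triangle WCZ: cos(∠WCZ) = ((2·√2)² + 2² − 2²) / (2·2·√2·2) = 8/11.31 = 0.7071, so ∠WCZ = 45°.

Therefore, the measure of angle ∠WCZ = 45°.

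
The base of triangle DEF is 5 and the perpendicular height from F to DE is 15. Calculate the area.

A triangle's area is half the area of a rectangle with the same base and height.
Area = (1/2) * 5 * 15 = 75/2.

75/2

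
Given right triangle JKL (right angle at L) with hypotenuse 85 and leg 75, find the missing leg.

Rearranging the Pythagorean theorem to solve for the unknown leg:
leg^2 = hypotenuse^2 - known_leg^2 = 7225 - 5625 = 1600
leg = sqrt(1600) = 40.

40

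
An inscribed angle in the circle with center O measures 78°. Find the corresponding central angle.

Central angle = 2 × 78° = 156° (inscribed angle theorem).

156°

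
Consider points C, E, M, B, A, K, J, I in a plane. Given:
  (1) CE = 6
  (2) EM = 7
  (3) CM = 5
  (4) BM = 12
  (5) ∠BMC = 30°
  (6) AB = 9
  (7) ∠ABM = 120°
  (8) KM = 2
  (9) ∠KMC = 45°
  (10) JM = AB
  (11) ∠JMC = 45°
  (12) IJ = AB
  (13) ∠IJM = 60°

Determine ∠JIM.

From the given relations: IJ = AB = 9; JM = AB = 9.
Step 1: By the law of cosines on triangle IJM: IM² = 9² + 9² − 2·9·9·cos(60°) = 81, so IM = 9.
Step 2: By the inverse law of cosines on triangle JIM: cos(∠JIM) = (9² + 9² − 9²) / (2·9·9) = 81/162 = 0.5, so ∠JIM = 60°.

Therefore, the measure of angle ∠JIM = 60°.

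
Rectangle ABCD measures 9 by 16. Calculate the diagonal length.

Using the Pythagorean theorem:
d² = 9² + 16² = 81 + 256 = 337
d = sqrt(337)

sqrt(337)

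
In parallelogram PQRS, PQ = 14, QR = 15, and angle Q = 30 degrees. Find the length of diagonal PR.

The diagonal of a parallelogram can be found by treating two adjacent sides and the diagonal as a triangle.
Applying the law of cosines with sides 14, 15 and included angle 30°:
d^2 = 196 + 225 - 420*cos(30°) = 421 - 210*sqrt(3)
d = sqrt(421 - 210*sqrt(3))

sqrt(421 - 210*sqrt(3))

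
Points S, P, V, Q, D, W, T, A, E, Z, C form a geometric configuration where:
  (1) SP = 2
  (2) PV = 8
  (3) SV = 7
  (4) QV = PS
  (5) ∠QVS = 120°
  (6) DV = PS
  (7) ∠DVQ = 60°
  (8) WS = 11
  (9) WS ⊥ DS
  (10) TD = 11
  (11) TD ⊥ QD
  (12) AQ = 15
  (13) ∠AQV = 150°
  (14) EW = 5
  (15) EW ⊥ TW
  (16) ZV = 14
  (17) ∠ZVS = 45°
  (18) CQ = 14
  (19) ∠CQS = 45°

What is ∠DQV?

From the given relations: QV = PS = 2; DV = PS = 2.
Step 1: By the law of cosines on triangle QVD: QD² = 2² + 2² − 2·2·2·cos(60°) = 4, so QD = 2.
Step 2: By the inverse law of cosines on triangle DQV: cos(∠DQV) = (2² + 2² − 2²) / (2·2·2) = 4/8 = 0.5, so ∠DQV = 60°.

Therefore, the measure of angle ∠DQV = 60°.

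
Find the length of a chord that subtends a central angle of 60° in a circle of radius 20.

Chord length = 2r sin(θ/2)
= 2 × 20 × sin(60°/2)
= 2 × 20 × sin(30°)
= 20

20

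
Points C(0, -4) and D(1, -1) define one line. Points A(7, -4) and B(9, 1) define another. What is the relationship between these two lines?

Slope of line 1: m1 = (-1 - -4)/(1 - 0) = 3/1 = 3
Slope of line 2: m2 = (1 - -4)/(9 - 7) = 5/2 = 5/2
m1 != m2 and m1*m2 = 15/2 != -1. Neither.

Neither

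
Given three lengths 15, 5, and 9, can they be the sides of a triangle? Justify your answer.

The longest side is 15. The other two sides sum to 5 + 9 = 14.
Since 14 ≤ 15, the two shorter sides cannot reach around to close the triangle.

No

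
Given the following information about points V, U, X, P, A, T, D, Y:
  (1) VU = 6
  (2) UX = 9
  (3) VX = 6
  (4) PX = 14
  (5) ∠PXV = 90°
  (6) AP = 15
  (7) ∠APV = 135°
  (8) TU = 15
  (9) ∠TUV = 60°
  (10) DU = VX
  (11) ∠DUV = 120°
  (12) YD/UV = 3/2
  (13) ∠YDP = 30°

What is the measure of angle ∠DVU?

From the given relations: DU = VX = 6.
Step 1: By the law of cosines on triangle VUD: VD² = 6² + 6² − 2·6·6·cos(120°) = 108, so VD = 6·√3.
Step 2: By the inverse law of cosines on triangle DVU: cos(∠DVU) = ((6·√3)² + 6² − 6²) / (2·6·√3·6) = 108/124.71 = 0.866, so ∠DVU = 30°.

Therefore, the measure of angle ∠DVU = 30°.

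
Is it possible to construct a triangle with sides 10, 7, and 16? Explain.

Sort the sides: 7, 10, 16.
It suffices to check that the sum of the two smallest exceeds the largest:
7 + 10 = 17 > 16. ✓
Yes, a valid triangle can be formed.

Yes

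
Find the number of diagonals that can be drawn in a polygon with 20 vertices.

The number of diagonals in an n-gon is n(n - 3)/2.
For n = 20: 20(20 - 3)/2 = 20 × 17 / 2 = 170.

170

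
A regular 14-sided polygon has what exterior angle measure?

Each exterior angle of a regular n-gon is 360 / n.
For n = 14: 360 / 14 = 180/7 degrees.

180/7 degrees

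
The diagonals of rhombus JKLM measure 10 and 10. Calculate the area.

The diagonals of a rhombus divide it into four right triangles.
Each triangle has legs 10/ 2 = 5 and 10/2 = 5, so each has area (1/2)*5*5 = 25/2.
Four such triangles give total area = (d1 * d2) / 2 = 50.

50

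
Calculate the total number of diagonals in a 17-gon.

Total line segments between 17 vertices = C(17,2) = 136.
Subtract the 17 sides: 136 - 17 = 119 diagonals.

119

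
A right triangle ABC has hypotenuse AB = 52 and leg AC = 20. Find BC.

BC = sqrt(52^2 - 20^2) = sqrt(2304) = 48

48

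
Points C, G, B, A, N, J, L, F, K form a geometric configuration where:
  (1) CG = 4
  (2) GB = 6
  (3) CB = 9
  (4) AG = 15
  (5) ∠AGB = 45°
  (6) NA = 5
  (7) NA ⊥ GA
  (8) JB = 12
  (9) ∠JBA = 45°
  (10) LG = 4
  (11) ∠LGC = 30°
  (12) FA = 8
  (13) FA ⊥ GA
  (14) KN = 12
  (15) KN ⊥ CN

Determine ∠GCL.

Step 1: By the law of cosines on triangle CGL: CL² = 4² + 4² − 2·4·4·cos(30°) = 4.29, so CL ≈ 2.07.
Step 2: By the inverse law of cosines on triangle GCL: cos(∠GCL) = (4² + 2.07² − 4²) / (2·4·2.07) = 4.29/16.56 = 0.2588, so ∠GCL = 75°.

Therefore, the measure of angle ∠GCL = 75°.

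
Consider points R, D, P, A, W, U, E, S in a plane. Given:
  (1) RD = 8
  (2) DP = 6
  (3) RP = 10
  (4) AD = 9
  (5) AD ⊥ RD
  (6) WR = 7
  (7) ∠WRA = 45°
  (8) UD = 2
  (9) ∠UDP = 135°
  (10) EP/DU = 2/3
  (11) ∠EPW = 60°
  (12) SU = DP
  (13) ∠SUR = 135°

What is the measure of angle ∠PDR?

Step 1: By the inverse law of cosines on triangle PDR: cos(∠PDR) = (6² + 8² − 10²) / (2·6·8) = 0/96 = 0, so ∠PDR = 90°.

Therefore, the measure of angle ∠PDR = 90°.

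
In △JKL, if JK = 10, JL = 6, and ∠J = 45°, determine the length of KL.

By the law of cosines: KL^2 = JK^2 + JL^2 - 2*JK*JL*cos(J)
KL^2 = 10^2 + 6^2 - 2*10*6*cos(45°)
KL^2 = 100 + 36 - 120*(sqrt(2)/2)
KL^2 = 136 - 60*sqrt(2)
KL = 2*sqrt(34 - 15*sqrt(2))

2*sqrt(34 - 15*sqrt(2))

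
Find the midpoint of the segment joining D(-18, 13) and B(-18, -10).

The midpoint is the average of the coordinates:
x: (-18 + -18)/2 = -18
y: (13 + -10)/2 = 3/2
Midpoint = (-18, 3/2)

(-18, 3/2)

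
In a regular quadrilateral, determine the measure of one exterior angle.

Each exterior angle of a regular n-gon is 360 / n.
For n = 4: 360 / 4 = 90 degrees.

90 degrees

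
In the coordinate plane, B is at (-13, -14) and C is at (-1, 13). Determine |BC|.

The horizontal distance is |-1 - -13| = 12 and the vertical distance is |13 - -14| = 27.
By the Pythagorean theorem, d = sqrt(12^2 + 27^2) = sqrt(873) = 3*sqrt(97).

3*sqrt(97)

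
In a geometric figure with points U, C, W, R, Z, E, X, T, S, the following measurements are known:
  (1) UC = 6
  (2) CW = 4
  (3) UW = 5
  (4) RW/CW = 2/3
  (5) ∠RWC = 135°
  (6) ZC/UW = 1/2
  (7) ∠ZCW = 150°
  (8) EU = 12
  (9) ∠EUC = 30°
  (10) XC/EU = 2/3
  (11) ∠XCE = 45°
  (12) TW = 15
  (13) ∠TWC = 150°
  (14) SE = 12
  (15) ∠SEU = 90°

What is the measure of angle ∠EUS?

Step 1: By the law of cosines on triangle UES: US² = 12² + 12² − 2·12·12·cos(90°) = 288, so US = 12·√2.
Step 2: By the inverse law of cosines on triangle EUS: cos(∠EUS) = (12² + (12·√2)² − 12²) / (2·12·12·√2) = 288/407.29 = 0.7071, so ∠EUS = 45°.

Therefore, the measure of angle ∠EUS = 45°.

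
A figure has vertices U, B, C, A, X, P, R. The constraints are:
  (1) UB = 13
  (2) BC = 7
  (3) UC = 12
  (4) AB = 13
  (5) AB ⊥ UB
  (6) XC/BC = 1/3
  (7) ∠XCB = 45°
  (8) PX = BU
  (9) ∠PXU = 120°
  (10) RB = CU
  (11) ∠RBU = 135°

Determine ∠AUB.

Step 1: By the law of cosines on triangle UBA: UA² = 13² + 13² − 2·13·13·cos(90°) = 338, so UA = 13·√2.
Step 2: By the inverse law of cosines on triangle AUB: cos(∠AUB) = ((13·√2)² + 13² − 13²) / (2·13·√2·13) = 338/478 = 0.7071, so ∠AUB = 45°.

Therefore, the measure of angle ∠AUB = 45°.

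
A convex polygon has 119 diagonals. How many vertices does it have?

Using d = n(n - 3)/2, we solve 119 = n(n - 3)/2.
So n(n - 3) = 238.
Testing n = 17: 17 * 14 = 238 = 238. Correct.
The polygon has 17 sides.

17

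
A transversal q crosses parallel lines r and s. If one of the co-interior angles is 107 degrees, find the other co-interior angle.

Co-interior (same-side interior) angles are between the parallel lines on the same side of the transversal.
Unlike corresponding or alternate interior angles, they are supplementary rather than equal.
So the angle = 180 - 107 = 73 degrees.

73 degrees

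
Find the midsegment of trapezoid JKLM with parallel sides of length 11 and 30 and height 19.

midsegment = (11 + 30) / 2 = 41 / 2 = 41/2

41/2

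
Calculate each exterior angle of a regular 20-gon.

Each exterior angle of a regular n-gon is 360 / n.
For n = 20: 360 / 20 = 18 degrees.

18 degrees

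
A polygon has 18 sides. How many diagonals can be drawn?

Each of the 18 vertices connects to 15 non-adjacent vertices via diagonals.
Total connections = 18 × 15 = 270, but each diagonal is counted twice.
Number of diagonals = 270 / 2 = 135.

135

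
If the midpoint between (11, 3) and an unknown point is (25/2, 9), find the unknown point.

Using the midpoint formula: M = ((x1 + x2)/2, (y1 + y2)/2)
We know M = (25/2, 9) and K = (11, 3)
For x: 25/2 = (11 + x2)/2, so x2 = 2*25/2 - 11 = 14
For y: 9 = (3 + y2)/2, so y2 = 2*9 - 3 = 15
L = (14, 15)

(14, 15)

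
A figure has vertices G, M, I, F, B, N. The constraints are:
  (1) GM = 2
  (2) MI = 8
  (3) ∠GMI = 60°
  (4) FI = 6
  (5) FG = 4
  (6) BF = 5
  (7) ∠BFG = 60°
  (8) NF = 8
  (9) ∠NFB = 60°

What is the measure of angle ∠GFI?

Step 1: By the law of cosines on triangle GMI: GI² = 2² + 8² − 2·2·8·cos(60°) = 52, so GI = 2·√13.
Step 2: By the inverse law of cosines on triangle GFI: cos(∠GFI) = (4² + 6² − (2·√13)²) / (2·4·6) = 0/48 = 0, so ∠GFI = 90°.

Therefore, the measure of angle ∠GFI = 90°.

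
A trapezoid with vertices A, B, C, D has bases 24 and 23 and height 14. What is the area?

A trapezoid's area equals the midsegment times the height.
The midsegment is (24 + 23) / 2 = 47/2.
Area = 47/2 * 14 = 329.

329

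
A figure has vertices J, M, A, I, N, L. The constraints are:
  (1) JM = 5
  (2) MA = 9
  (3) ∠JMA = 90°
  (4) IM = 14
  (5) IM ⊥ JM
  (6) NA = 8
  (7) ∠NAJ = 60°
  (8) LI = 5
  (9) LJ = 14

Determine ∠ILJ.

Step 1: By the law of cosines on triangle IMJ: IJ² = 14² + 5² − 2·14·5·cos(90°) = 221, so IJ ≈ 14.87.
Step 2: By the inverse law of cosines on triangle ILJ: cos(∠ILJ) = (5² + 14² − 14.87²) / (2·5·14) = 0/140 = 0, so ∠ILJ = 90°.

Therefore, the measure of angle ∠ILJ = 90°.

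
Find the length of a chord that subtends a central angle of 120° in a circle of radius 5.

Chord length = 2r sin(θ/2)
= 2 × 5 × sin(120°/2)
= 2 × 5 × sin(60°)
= 5*sqrt(3)

5*sqrt(3)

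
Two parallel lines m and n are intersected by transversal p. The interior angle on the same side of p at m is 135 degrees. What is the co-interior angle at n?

Co-interior angles sum to 180: 180 - 135 = 45 degrees.

45 degrees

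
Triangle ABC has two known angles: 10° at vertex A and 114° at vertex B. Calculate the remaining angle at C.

Let angle C = x. Then 10 + 114 + x = 180.
x = 180 - 124 = 56 degrees.

56 degrees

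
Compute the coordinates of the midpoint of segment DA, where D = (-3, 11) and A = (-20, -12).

The midpoint is the average of the coordinates:
x: (-3 + -20)/2 = -23/2
y: (11 + -12)/2 = -1/2
Midpoint = (-23/2, -1/2)

(-23/2, -1/2)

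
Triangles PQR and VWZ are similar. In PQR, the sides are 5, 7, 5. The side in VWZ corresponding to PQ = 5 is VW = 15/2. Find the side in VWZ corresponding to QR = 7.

k = 15/2/5 = 3/2. WZ = 3/2 * 7 = 21/2.

21/2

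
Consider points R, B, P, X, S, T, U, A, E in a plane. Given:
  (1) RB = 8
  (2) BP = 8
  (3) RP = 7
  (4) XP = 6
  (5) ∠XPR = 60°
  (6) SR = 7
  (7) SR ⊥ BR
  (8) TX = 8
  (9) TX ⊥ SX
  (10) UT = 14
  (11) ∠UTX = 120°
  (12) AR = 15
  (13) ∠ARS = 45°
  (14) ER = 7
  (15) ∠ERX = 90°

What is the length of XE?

Step 1: By the law of cosines on triangle XPR: XR² = 6² + 7² − 2·6·7·cos(60°) = 43, so XR = √43.
Step 2: By the law of cosines on triangle XRE: XE² = √43² + 7² − 2·√43·7·cos(90°) = 92, so XE = 2·√23.

Therefore, the length of XE = 2·√23.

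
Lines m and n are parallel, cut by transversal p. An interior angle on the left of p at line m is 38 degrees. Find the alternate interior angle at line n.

Alternate interior angles lie on opposite sides of the transversal, between the parallel lines.
By the alternate interior angle theorem, they are equal: 38 degrees.

38 degrees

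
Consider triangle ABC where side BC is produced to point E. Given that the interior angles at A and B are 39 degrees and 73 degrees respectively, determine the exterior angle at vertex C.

The interior angle at C is 180 - 39 - 73 = 68 degrees.
The exterior angle and interior angle at C are supplementary:
Exterior angle = 180 - 68 = 112 degrees.

112 degrees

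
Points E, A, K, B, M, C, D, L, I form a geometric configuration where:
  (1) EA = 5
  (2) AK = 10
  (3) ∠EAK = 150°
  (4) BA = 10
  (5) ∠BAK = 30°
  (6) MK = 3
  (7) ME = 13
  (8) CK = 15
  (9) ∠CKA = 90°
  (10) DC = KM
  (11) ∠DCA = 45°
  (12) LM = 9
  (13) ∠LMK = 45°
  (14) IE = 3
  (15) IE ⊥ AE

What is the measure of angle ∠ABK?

Step 1: By the law of cosines on triangle BAK: BK² = 10² + 10² − 2·10·10·cos(30°) = 26.79, so BK ≈ 5.18.
Step 2: By the inverse law of cosines on triangle ABK: cos(∠ABK) = (10² + 5.18² − 10²) / (2·10·5.18) = 26.79/103.53 = 0.2588, so ∠ABK = 75°.

Therefore, the measure of angle ∠ABK = 75°.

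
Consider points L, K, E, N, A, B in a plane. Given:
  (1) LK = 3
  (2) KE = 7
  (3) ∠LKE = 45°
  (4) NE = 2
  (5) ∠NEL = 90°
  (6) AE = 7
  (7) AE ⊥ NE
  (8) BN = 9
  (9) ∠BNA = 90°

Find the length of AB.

Step 1: By the law of cosines on triangle NEA: NA² = 2² + 7² − 2·2·7·cos(90°) = 53, so NA = √53.
Step 2: By the law of cosines on triangle ANB: AB² = √53² + 9² − 2·√53·9·cos(90°) = 134, so AB = √134.

Therefore, the length of AB = √134.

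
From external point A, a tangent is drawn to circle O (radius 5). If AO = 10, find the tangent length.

Let T be the point of tangency. Then OT ⊥ AT (radius ⊥ tangent).
In right triangle OTA: OA² = OT² + AT²
10² = 5² + AT²
AT² = 75, AT = 5*sqrt(3)

5*sqrt(3)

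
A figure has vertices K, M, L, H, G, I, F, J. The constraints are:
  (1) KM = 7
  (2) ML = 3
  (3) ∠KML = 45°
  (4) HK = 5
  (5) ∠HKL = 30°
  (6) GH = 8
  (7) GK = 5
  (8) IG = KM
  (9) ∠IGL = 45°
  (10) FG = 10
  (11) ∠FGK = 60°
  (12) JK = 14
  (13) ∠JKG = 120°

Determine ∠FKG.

Step 1: By the law of cosines on triangle KGF: KF² = 5² + 10² − 2·5·10·cos(60°) = 75, so KF = 5·√3.
Step 2: By the inverse law of cosines on triangle FKG: cos(∠FKG) = ((5·√3)² + 5² − 10²) / (2·5·√3·5) = 0/86.6 = 0, so ∠FKG = 90°.

Therefore, the measure of angle ∠FKG = 90°.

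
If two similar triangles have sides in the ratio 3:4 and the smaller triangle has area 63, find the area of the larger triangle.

Area ratio = (3/4)^2 = 9/16. Area of the larger triangle = 63 * 16/9 = 112.

112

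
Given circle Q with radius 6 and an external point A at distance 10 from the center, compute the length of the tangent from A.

Let T be the point of tangency. Then QT ⊥ AT (radius ⊥ tangent).
In right triangle QTA: QA² = QT² + AT²
10² = 6² + AT²
AT² = 64, AT = 8

8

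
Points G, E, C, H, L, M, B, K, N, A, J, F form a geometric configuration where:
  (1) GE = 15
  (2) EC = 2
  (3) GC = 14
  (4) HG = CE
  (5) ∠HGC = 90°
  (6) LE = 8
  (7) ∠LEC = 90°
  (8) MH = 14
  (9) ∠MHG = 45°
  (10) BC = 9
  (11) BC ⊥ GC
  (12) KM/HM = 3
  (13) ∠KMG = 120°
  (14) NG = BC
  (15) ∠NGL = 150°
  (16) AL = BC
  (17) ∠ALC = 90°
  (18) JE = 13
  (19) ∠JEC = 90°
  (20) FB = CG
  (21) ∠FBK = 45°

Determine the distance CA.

From the given relations: AL = BC = 9.
Step 1: By the law of cosines on triangle LEC: LC² = 8² + 2² − 2·8·2·cos(90°) = 68, so LC = 2·√17.
Step 2: By the law of cosines on triangle CLA: CA² = (2·√17)² + 9² − 2·2·√17·9·cos(90°) = 149, so CA = √149.

Therefore, the length of CA = √149.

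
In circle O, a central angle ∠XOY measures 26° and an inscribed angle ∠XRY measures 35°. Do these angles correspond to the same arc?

By the inscribed angle theorem, the inscribed angle for a central angle of 26° should be 26° / 2 = 13°.
The given inscribed angle is 35°, which does not equal 13°.
Therefore, no, they do not correspond to the same arc.

No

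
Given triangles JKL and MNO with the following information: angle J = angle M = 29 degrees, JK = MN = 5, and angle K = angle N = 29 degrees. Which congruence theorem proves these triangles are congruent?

Consider the given information: angle J = angle M = 29 degrees, JK = MN = 5, and angle K = angle N = 29 degrees
This is not SAS or AAS: SAS requires two sides and the included angle between them. AAS requires two angles and a non-included side.
The correct criterion is ASA. Two pairs of corresponding angles and the included side are equal (Angle-Side-Angle).

ASA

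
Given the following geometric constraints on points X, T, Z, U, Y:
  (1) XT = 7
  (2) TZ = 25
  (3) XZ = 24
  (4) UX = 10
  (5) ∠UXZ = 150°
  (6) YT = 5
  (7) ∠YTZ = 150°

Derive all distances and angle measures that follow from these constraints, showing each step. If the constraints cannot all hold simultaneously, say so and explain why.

The constraints are consistent.

Step 1: From ZX = 24, XU = 10, and ∠ZXU = 150°, by the law of cosines:
  ZU² = ZX² + XU² - 2·ZX·XU·cos(150°) = 576 + 100 + 415.7 = 1092
  ZU ≈ 33.04

Step 2: From ZT = 25, TY = 5, and ∠ZTY = 150°, by the law of cosines:
  ZY² = ZT² + TY² - 2·ZT·TY·cos(150°) = 625 + 25 + 216.5 = 866.5
  ZY ≈ 29.44

Step 3: From XT = 7, XZ = 24, TZ = 25, by the inverse law of cosines:
  cos(∠TXZ) = (XT² + XZ² - TZ²) / (2·XT·XZ)
  ∠TXZ = 90°

Step 4: From TX = 7, TZ = 25, XZ = 24, by the inverse law of cosines:
  cos(∠XTZ) = (TX² + TZ² - XZ²) / (2·TX·TZ)
  ∠XTZ = 73.74°

Step 5: From ZT = 25, ZX = 24, TX = 7, by the inverse law of cosines:
  cos(∠TZX) = (ZT² + ZX² - TX²) / (2·ZT·ZX)
  ∠TZX = 16.26°

Step 6: From ZT = 25, ZY = 29.44, TY = 5, by the inverse law of cosines:
  cos(∠TZY) = (ZT² + ZY² - TY²) / (2·ZT·ZY)
  ∠TZY = 4.87°

Step 7: From ZU = 33.04, ZX = 24, UX = 10, by the inverse law of cosines:
  cos(∠UZX) = (ZU² + ZX² - UX²) / (2·ZU·ZX)
  ∠UZX = 8.7°

Step 8: From UX = 10, UZ = 33.04, XZ = 24, by the inverse law of cosines:
  cos(∠XUZ) = (UX² + UZ² - XZ²) / (2·UX·UZ)
  ∠XUZ = 21.3°

Step 9: From YT = 5, YZ = 29.44, TZ = 25, by the inverse law of cosines:
  cos(∠TYZ) = (YT² + YZ² - TZ²) / (2·YT·YZ)
  ∠TYZ = 25.13°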